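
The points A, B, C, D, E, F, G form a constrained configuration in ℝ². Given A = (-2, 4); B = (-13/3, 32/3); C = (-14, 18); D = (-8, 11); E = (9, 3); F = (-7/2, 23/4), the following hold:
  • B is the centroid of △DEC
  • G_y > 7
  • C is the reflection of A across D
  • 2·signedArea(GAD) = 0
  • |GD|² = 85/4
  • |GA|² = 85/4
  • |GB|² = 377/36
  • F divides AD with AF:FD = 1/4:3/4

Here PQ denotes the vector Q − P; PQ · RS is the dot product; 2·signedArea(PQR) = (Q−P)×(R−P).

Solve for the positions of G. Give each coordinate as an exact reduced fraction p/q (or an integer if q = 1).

1. G_x = -5  [line -7·x + -6·y + 10 = 0 ∩ |GA|² = 85/4]
2. G_y = 15/2  [line -7·x + -6·y + 10 = 0 ∩ |GA|² = 85/4]
   → G = (-5, 15/2)

G = (-5, 15/2)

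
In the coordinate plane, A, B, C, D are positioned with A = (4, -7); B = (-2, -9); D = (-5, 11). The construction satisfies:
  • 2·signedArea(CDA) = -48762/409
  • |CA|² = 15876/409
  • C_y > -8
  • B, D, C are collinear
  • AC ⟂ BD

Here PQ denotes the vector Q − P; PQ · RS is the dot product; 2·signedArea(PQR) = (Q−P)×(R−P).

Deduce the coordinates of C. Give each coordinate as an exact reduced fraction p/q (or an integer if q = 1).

1. C_x = -884/409  [B, D, C are collinear ∩ AC ⟂ BD]
2. C_y = -3241/409  [B, D, C are collinear ∩ AC ⟂ BD]
   → C = (-884/409, -3241/409)

C = (-884/409, -3241/409)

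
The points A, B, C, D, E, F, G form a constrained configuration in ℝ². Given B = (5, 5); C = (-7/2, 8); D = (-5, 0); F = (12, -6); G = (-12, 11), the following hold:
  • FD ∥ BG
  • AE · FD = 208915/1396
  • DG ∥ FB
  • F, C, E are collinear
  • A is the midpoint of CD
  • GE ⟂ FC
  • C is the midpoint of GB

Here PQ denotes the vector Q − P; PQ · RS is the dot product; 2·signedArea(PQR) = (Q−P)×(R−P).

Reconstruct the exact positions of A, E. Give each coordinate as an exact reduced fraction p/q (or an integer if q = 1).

A = (-17/4, 4)
E = (-3376/349, 4738/349)

1. A_x = -17/4  [A is the midpoint of CD]
2. A_y = 4  [A is the midpoint of CD]
   → A = (-17/4, 4)
3. E_x = -3376/349  [F, C, E are collinear ∩ GE ⟂ FC]
4. E_y = 4738/349  [F, C, E are collinear ∩ GE ⟂ FC]
   → E = (-3376/349, 4738/349)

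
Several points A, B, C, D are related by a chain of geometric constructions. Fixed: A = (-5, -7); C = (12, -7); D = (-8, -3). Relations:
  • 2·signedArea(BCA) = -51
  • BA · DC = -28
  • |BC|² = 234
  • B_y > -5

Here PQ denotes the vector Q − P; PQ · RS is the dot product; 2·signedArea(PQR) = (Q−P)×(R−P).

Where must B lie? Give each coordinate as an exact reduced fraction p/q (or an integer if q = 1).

B = (-3, -4)

1. B_x = -3  [BA · DC = -28 ∩ 2·signedArea(BCA) = -51]
2. B_y = -4  [BA · DC = -28 ∩ 2·signedArea(BCA) = -51]
   → B = (-3, -4)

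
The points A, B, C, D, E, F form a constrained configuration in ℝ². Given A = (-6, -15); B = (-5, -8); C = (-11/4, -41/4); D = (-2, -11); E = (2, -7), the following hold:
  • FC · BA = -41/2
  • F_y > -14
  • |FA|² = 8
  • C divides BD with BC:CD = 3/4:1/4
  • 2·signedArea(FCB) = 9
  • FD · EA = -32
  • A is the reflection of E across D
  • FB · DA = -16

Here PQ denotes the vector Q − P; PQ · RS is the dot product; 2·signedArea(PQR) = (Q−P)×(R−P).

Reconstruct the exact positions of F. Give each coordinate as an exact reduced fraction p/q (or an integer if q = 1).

1. F_x = -4  [FB · DA = -16 ∩ FC · BA = -41/2]
2. F_y = -13  [FB · DA = -16 ∩ FC · BA = -41/2]
   → F = (-4, -13)

F = (-4, -13)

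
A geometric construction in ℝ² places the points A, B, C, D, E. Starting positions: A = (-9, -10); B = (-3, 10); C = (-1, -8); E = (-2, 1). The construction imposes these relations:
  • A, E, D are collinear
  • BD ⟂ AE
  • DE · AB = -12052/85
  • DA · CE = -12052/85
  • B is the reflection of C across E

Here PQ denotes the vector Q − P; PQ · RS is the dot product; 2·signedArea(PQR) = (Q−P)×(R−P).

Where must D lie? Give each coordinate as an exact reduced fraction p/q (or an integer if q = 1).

1. D_x = 152/85  [A, E, D are collinear ∩ BD ⟂ AE]
2. D_y = 591/85  [A, E, D are collinear ∩ BD ⟂ AE]
   → D = (152/85, 591/85)

D = (152/85, 591/85)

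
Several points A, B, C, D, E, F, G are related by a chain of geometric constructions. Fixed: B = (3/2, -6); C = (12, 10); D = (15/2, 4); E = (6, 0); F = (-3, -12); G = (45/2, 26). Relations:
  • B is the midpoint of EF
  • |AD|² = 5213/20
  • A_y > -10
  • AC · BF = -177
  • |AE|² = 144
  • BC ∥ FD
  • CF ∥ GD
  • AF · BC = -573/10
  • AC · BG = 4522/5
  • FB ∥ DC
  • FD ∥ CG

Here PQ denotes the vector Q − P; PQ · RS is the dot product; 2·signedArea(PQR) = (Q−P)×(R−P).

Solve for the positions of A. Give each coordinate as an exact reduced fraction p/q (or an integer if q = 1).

A = (-6/5, -48/5)

1. A_x = -6/5  [AF · BC = -573/10 ∩ AC · BF = -177]
2. A_y = -48/5  [AF · BC = -573/10 ∩ AC · BF = -177]
   → A = (-6/5, -48/5)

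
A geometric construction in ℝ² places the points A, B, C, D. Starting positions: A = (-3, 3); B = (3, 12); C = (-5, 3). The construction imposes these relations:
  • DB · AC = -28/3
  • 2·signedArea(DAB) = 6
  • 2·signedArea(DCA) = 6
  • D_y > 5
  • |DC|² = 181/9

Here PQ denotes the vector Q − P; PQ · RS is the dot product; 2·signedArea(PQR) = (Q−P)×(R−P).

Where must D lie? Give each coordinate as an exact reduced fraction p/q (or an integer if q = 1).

1. D_x = -5/3  [2·signedArea(DAB) = 6 ∩ 2·signedArea(DCA) = 6]
2. D_y = 6  [2·signedArea(DAB) = 6 ∩ 2·signedArea(DCA) = 6]
   → D = (-5/3, 6)

D = (-5/3, 6)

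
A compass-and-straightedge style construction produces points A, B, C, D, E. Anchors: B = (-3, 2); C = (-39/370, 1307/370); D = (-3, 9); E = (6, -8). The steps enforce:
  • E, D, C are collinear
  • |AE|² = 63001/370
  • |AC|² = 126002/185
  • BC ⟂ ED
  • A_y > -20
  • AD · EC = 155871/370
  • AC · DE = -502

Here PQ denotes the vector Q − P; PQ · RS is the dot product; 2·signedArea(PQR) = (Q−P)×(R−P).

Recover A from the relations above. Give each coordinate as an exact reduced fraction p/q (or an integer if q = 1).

1. A_x = 4479/370  [line -9·x + 17·y + 441 = 0 ∩ |AE|² = 63001/370]
2. A_y = -7227/370  [line -9·x + 17·y + 441 = 0 ∩ |AE|² = 63001/370]
   → A = (4479/370, -7227/370)

A = (4479/370, -7227/370)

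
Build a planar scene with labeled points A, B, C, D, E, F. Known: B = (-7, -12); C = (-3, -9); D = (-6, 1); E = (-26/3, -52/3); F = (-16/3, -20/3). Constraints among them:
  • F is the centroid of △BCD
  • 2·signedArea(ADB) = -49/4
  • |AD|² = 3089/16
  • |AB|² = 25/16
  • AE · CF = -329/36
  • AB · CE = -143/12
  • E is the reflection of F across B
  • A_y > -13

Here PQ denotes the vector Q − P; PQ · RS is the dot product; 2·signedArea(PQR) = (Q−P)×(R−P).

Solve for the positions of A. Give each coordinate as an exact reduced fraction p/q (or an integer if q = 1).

1. A_x = -8  [AB · CE = -143/12 ∩ AE · CF = -329/36]
2. A_y = -51/4  [AB · CE = -143/12 ∩ AE · CF = -329/36]
   → A = (-8, -51/4)

A = (-8, -51/4)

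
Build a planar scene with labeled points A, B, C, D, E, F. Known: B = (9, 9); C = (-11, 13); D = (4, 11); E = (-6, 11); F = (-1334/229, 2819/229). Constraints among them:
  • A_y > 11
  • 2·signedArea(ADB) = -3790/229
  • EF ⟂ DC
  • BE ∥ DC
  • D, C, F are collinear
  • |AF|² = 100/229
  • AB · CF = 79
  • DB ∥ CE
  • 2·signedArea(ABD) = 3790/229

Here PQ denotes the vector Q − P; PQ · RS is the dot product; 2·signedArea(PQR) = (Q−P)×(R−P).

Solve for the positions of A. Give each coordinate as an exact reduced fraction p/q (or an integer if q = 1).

1. A_x = -1354/229  [2·signedArea(ADB) = -3790/229 ∩ AB · CF = 79]
2. A_y = 2669/229  [2·signedArea(ADB) = -3790/229 ∩ AB · CF = 79]
   → A = (-1354/229, 2669/229)

A = (-1354/229, 2669/229)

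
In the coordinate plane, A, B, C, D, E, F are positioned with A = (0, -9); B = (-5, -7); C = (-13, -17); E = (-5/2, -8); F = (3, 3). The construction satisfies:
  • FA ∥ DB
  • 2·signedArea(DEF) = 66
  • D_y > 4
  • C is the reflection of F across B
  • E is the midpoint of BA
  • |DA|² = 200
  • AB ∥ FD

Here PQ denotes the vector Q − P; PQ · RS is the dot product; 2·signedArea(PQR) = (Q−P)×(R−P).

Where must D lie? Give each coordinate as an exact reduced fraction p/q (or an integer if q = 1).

D = (-2, 5)

1. D_x = -2  [FA ∥ DB ∩ AB ∥ FD]
2. D_y = 5  [FA ∥ DB ∩ AB ∥ FD]
   → D = (-2, 5)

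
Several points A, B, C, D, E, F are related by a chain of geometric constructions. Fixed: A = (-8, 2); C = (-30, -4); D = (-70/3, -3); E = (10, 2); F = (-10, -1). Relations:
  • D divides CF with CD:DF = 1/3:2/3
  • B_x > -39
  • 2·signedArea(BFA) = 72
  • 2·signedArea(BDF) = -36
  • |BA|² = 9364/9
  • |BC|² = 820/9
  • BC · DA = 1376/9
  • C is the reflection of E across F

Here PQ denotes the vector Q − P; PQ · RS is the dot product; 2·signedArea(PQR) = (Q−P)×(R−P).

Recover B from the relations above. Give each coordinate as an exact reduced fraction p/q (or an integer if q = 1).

1. B_x = -116/3  [2·signedArea(BFA) = 72 ∩ BC · DA = 1376/9]
2. B_y = -8  [2·signedArea(BFA) = 72 ∩ BC · DA = 1376/9]
   → B = (-116/3, -8)

B = (-116/3, -8)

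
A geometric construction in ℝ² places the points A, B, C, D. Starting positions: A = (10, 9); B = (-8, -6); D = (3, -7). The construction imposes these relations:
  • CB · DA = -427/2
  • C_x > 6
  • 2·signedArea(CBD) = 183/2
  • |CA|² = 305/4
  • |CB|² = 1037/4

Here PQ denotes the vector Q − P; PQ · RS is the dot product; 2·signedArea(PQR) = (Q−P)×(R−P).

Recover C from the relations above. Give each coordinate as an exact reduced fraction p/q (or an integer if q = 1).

C = (13/2, 1)

1. C_x = 13/2  [2·signedArea(CBD) = 183/2 ∩ CB · DA = -427/2]
2. C_y = 1  [2·signedArea(CBD) = 183/2 ∩ CB · DA = -427/2]
   → C = (13/2, 1)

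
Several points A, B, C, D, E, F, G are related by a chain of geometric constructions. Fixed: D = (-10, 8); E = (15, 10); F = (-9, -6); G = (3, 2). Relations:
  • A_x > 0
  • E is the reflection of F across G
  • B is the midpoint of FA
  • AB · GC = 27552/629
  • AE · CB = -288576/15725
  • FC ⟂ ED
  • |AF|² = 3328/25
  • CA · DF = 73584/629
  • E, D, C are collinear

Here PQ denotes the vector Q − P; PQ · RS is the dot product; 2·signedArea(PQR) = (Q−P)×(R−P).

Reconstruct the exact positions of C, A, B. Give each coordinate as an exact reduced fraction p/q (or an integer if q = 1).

1. C_x = -6365/629  [E, D, C are collinear ∩ FC ⟂ ED]
2. C_y = 5026/629  [E, D, C are collinear ∩ FC ⟂ ED]
   → C = (-6365/629, 5026/629)
3. A_x = 3/5  [line 1·x + -14·y + 5 = 0 ∩ |AF|² = 3328/25]
4. A_y = 2/5  [line 1·x + -14·y + 5 = 0 ∩ |AF|² = 3328/25]
   → A = (3/5, 2/5)
5. B_x = -21/5  [AE · CB = -288576/15725 ∩ B is the midpoint of FA]
6. B_y = -14/5  [AE · CB = -288576/15725 ∩ B is the midpoint of FA]
   → B = (-21/5, -14/5)

A = (3/5, 2/5)
B = (-21/5, -14/5)
C = (-6365/629, 5026/629)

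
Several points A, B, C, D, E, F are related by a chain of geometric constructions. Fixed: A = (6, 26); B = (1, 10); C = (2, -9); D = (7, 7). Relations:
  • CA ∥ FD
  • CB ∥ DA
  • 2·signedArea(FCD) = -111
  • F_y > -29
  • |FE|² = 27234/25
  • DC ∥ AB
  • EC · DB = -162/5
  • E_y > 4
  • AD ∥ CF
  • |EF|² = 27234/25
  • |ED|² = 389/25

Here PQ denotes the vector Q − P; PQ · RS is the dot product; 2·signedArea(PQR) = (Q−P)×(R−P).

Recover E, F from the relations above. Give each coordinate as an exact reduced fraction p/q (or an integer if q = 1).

E = (18/5, 5)
F = (3, -28)

1. F_x = 3  [CA ∥ FD ∩ AD ∥ CF]
2. F_y = -28  [CA ∥ FD ∩ AD ∥ CF]
   → F = (3, -28)
3. E_x = 18/5  [line 6·x + -3·y + -33/5 = 0 ∩ |EF|² = 27234/25]
4. E_y = 5  [line 6·x + -3·y + -33/5 = 0 ∩ |EF|² = 27234/25]
   → E = (18/5, 5)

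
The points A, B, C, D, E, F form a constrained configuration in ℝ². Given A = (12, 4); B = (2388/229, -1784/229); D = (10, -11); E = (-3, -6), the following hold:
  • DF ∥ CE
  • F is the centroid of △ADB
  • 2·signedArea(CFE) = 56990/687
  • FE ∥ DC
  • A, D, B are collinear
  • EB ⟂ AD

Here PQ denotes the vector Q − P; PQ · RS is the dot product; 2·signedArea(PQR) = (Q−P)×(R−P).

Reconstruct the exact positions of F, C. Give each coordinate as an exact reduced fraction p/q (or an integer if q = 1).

1. F_x = 7426/687  [F is the centroid of △ADB]
2. F_y = -1129/229  [F is the centroid of △ADB]
   → F = (7426/687, -1129/229)
3. C_x = -2617/687  [DF ∥ CE ∩ FE ∥ DC]
4. C_y = -2764/229  [DF ∥ CE ∩ FE ∥ DC]
   → C = (-2617/687, -2764/229)

C = (-2617/687, -2764/229)
F = (7426/687, -1129/229)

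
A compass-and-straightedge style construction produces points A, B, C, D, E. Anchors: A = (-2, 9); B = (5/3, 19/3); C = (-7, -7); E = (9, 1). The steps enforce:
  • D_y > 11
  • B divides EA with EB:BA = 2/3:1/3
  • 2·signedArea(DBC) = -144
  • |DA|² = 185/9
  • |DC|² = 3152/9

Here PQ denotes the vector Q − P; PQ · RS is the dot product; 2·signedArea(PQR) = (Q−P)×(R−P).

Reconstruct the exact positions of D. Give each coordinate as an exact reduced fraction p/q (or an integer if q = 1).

D = (-17/3, 35/3)

1. D_x = -17/3  [line 40/3·x + -26/3·y + 530/3 = 0 ∩ |DC|² = 3152/9]
2. D_y = 35/3  [line 40/3·x + -26/3·y + 530/3 = 0 ∩ |DC|² = 3152/9]
   → D = (-17/3, 35/3)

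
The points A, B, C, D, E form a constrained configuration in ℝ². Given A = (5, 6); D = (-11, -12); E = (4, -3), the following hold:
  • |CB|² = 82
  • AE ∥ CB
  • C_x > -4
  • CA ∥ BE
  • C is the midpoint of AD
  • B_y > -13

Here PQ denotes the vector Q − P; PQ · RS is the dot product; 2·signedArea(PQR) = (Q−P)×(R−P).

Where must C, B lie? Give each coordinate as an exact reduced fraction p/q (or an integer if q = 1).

1. C_x = -3  [C is the midpoint of AD]
2. C_y = -3  [C is the midpoint of AD]
   → C = (-3, -3)
3. B_x = -4  [CA ∥ BE ∩ AE ∥ CB]
4. B_y = -12  [CA ∥ BE ∩ AE ∥ CB]
   → B = (-4, -12)

B = (-4, -12)
C = (-3, -3)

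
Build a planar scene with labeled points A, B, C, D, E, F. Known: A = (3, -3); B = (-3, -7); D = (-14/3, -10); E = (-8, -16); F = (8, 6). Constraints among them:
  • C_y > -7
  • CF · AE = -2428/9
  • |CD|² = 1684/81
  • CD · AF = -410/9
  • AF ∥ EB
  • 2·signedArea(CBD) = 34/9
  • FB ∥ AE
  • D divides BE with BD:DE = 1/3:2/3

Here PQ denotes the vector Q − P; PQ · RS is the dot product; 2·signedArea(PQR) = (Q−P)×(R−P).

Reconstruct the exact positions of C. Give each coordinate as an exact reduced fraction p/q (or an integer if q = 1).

1. C_x = -14/9  [CD · AF = -410/9 ∩ 2·signedArea(CBD) = 34/9]
2. C_y = -20/3  [CD · AF = -410/9 ∩ 2·signedArea(CBD) = 34/9]
   → C = (-14/9, -20/3)

C = (-14/9, -20/3)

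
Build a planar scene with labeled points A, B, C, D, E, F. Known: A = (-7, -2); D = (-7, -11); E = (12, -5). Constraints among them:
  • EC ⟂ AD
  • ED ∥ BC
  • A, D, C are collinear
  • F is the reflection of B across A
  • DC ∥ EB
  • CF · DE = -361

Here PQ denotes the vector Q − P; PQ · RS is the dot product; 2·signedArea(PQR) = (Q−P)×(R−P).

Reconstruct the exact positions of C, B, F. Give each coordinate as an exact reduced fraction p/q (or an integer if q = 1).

1. C_x = -7  [A, D, C are collinear ∩ EC ⟂ AD]
2. C_y = -5  [A, D, C are collinear ∩ EC ⟂ AD]
   → C = (-7, -5)
3. B_x = 12  [ED ∥ BC ∩ DC ∥ EB]
4. B_y = 1  [ED ∥ BC ∩ DC ∥ EB]
   → B = (12, 1)
5. F_x = -26  [F is the reflection of B across A]
6. F_y = -5  [F is the reflection of B across A]
   → F = (-26, -5)

B = (12, 1)
C = (-7, -5)
F = (-26, -5)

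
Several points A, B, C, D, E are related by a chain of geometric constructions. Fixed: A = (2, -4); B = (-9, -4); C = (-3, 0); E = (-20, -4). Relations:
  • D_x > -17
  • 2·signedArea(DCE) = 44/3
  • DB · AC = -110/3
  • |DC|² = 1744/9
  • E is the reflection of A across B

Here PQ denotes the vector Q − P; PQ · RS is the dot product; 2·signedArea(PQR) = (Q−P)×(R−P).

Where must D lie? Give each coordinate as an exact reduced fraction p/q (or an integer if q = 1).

D = (-49/3, -4)

1. D_x = -49/3  [2·signedArea(DCE) = 44/3 ∩ DB · AC = -110/3]
2. D_y = -4  [2·signedArea(DCE) = 44/3 ∩ DB · AC = -110/3]
   → D = (-49/3, -4)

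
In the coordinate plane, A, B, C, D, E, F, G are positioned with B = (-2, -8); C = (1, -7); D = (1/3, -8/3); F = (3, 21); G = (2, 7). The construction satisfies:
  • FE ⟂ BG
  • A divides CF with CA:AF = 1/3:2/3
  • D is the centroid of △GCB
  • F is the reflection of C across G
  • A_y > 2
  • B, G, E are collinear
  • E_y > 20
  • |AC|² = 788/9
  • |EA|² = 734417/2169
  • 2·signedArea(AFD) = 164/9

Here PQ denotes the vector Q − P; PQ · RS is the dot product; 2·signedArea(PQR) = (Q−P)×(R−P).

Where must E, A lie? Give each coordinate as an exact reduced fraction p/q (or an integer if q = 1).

1. E_x = 1338/241  [B, G, E are collinear ∩ FE ⟂ BG]
2. E_y = 4897/241  [B, G, E are collinear ∩ FE ⟂ BG]
   → E = (1338/241, 4897/241)
3. A_x = 5/3  [A divides CF with CA:AF = 1/3:2/3]
4. A_y = 7/3  [A divides CF with CA:AF = 1/3:2/3]
   → A = (5/3, 7/3)

A = (5/3, 7/3)
E = (1338/241, 4897/241)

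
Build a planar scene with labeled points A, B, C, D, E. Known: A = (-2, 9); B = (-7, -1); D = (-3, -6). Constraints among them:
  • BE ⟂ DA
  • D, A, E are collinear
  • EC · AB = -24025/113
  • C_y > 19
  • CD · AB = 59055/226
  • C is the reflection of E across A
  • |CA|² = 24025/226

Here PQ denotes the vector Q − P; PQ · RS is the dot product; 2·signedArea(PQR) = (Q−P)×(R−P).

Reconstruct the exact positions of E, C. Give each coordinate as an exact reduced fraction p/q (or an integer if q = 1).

1. E_x = -607/226  [D, A, E are collinear ∩ BE ⟂ DA]
2. E_y = -291/226  [D, A, E are collinear ∩ BE ⟂ DA]
   → E = (-607/226, -291/226)
3. C_x = -297/226  [C is the reflection of E across A]
4. C_y = 4359/226  [C is the reflection of E across A]
   → C = (-297/226, 4359/226)

C = (-297/226, 4359/226)
E = (-607/226, -291/226)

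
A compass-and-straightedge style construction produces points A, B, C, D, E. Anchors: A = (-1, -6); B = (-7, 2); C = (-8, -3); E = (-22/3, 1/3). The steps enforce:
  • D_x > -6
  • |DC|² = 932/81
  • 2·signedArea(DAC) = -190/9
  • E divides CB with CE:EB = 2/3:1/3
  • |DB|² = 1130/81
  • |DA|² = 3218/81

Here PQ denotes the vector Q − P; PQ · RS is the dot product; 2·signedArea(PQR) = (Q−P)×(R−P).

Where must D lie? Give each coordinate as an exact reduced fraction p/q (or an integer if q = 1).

D = (-46/9, -11/9)

1. D_x = -46/9  [line -3·x + -7·y + -215/9 = 0 ∩ |DC|² = 932/81]
2. D_y = -11/9  [line -3·x + -7·y + -215/9 = 0 ∩ |DC|² = 932/81]
   → D = (-46/9, -11/9)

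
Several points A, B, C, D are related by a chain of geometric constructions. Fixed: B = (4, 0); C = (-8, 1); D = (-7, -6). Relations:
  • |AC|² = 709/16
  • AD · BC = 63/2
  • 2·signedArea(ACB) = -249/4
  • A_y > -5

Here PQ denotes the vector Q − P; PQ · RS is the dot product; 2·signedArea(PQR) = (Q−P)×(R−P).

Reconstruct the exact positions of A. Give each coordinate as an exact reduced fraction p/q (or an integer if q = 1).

1. A_x = -17/4  [2·signedArea(ACB) = -249/4 ∩ AD · BC = 63/2]
2. A_y = -9/2  [2·signedArea(ACB) = -249/4 ∩ AD · BC = 63/2]
   → A = (-17/4, -9/2)

A = (-17/4, -9/2)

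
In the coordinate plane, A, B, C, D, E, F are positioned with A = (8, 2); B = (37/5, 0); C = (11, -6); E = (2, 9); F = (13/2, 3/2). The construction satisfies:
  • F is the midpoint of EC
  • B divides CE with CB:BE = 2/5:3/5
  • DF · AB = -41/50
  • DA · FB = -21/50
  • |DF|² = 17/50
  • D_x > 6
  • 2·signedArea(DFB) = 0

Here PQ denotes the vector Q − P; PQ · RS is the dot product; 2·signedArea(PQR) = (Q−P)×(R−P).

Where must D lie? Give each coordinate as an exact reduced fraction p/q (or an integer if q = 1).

D = (34/5, 1)

1. D_x = 34/5  [2·signedArea(DFB) = 0 ∩ DA · FB = -21/50]
2. D_y = 1  [2·signedArea(DFB) = 0 ∩ DA · FB = -21/50]
   → D = (34/5, 1)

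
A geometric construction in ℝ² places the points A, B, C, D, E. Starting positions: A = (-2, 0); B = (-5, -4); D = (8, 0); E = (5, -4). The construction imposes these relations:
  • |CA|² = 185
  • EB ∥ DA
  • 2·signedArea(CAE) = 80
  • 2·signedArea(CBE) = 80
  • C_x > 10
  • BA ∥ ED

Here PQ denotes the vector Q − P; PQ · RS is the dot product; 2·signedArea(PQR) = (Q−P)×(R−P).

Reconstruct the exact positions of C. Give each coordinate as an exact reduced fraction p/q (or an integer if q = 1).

1. C_x = 11  [2·signedArea(CBE) = 80 ∩ 2·signedArea(CAE) = 80]
2. C_y = 4  [2·signedArea(CBE) = 80 ∩ 2·signedArea(CAE) = 80]
   → C = (11, 4)

C = (11, 4)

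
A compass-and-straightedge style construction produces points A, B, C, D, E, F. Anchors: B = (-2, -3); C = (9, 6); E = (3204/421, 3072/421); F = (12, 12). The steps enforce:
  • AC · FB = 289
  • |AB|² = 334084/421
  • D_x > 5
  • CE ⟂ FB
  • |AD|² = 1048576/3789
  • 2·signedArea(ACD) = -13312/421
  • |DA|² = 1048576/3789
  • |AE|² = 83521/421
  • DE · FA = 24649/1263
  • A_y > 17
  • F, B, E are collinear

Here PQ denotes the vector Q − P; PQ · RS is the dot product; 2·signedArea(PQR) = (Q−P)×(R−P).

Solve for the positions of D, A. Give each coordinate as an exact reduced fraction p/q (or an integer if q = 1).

1. A_x = 7250/421  [line 14·x + 15·y + -505 = 0 ∩ |AB|² = 334084/421]
2. A_y = 7407/421  [line 14·x + 15·y + -505 = 0 ∩ |AB|² = 334084/421]
   → A = (7250/421, 7407/421)
3. D_x = 7414/1263  [DE · FA = 24649/1263 ∩ 2·signedArea(ACD) = -13312/421]
4. D_y = 2287/421  [DE · FA = 24649/1263 ∩ 2·signedArea(ACD) = -13312/421]
   → D = (7414/1263, 2287/421)

A = (7250/421, 7407/421)
D = (7414/1263, 2287/421)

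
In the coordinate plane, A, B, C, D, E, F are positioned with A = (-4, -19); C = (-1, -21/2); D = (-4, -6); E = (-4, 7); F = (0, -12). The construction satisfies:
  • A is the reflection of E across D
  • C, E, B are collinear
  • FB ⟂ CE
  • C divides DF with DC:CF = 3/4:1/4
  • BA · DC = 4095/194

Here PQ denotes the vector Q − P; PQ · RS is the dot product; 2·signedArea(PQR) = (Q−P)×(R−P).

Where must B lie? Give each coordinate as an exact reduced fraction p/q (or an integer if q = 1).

1. B_x = -70/97  [C, E, B are collinear ∩ FB ⟂ CE]
2. B_y = -1176/97  [C, E, B are collinear ∩ FB ⟂ CE]
   → B = (-70/97, -1176/97)

B = (-70/97, -1176/97)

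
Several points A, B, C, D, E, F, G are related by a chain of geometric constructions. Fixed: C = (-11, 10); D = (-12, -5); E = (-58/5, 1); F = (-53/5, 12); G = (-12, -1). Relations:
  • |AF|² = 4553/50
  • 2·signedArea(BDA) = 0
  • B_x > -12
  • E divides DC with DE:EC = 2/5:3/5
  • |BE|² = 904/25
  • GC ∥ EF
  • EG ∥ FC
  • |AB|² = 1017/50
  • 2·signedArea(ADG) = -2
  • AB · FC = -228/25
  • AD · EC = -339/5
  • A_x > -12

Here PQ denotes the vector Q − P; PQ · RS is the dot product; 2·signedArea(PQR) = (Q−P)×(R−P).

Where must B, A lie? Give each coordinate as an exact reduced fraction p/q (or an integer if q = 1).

A = (-23/2, 5/2)
B = (-56/5, 7)

1. A_x = -23/2  [2·signedArea(ADG) = -2 ∩ AD · EC = -339/5]
2. A_y = 5/2  [2·signedArea(ADG) = -2 ∩ AD · EC = -339/5]
   → A = (-23/2, 5/2)
3. B_x = -56/5  [2·signedArea(BDA) = 0 ∩ AB · FC = -228/25]
4. B_y = 7  [2·signedArea(BDA) = 0 ∩ AB · FC = -228/25]
   → B = (-56/5, 7)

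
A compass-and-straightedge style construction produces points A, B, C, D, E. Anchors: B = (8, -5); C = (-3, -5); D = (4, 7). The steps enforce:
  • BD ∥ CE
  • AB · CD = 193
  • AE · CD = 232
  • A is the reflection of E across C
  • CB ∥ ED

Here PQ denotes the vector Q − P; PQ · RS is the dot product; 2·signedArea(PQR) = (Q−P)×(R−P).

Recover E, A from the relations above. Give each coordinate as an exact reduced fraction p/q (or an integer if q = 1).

A = (1, -17)
E = (-7, 7)

1. E_x = -7  [CB ∥ ED ∩ BD ∥ CE]
2. E_y = 7  [CB ∥ ED ∩ BD ∥ CE]
   → E = (-7, 7)
3. A_x = 1  [A is the reflection of E across C]
4. A_y = -17  [A is the reflection of E across C]
   → A = (1, -17)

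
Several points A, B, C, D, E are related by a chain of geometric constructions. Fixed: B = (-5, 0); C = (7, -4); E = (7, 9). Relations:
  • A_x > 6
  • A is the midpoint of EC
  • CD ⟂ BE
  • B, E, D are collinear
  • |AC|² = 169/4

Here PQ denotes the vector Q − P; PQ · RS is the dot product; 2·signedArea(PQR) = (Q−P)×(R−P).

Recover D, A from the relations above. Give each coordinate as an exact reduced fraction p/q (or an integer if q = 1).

1. D_x = 19/25  [B, E, D are collinear ∩ CD ⟂ BE]
2. D_y = 108/25  [B, E, D are collinear ∩ CD ⟂ BE]
   → D = (19/25, 108/25)
3. A_x = 7  [A is the midpoint of EC]
4. A_y = 5/2  [A is the midpoint of EC]
   → A = (7, 5/2)

A = (7, 5/2)
D = (19/25, 108/25)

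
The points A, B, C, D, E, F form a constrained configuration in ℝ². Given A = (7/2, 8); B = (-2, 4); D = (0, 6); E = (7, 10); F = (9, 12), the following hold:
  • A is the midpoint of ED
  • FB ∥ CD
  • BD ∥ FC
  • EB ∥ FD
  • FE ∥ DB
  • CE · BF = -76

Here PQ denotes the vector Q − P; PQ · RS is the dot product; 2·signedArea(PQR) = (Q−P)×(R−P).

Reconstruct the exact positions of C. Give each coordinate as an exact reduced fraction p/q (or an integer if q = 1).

C = (11, 14)

1. C_x = 11  [FB ∥ CD ∩ BD ∥ FC]
2. C_y = 14  [FB ∥ CD ∩ BD ∥ FC]
   → C = (11, 14)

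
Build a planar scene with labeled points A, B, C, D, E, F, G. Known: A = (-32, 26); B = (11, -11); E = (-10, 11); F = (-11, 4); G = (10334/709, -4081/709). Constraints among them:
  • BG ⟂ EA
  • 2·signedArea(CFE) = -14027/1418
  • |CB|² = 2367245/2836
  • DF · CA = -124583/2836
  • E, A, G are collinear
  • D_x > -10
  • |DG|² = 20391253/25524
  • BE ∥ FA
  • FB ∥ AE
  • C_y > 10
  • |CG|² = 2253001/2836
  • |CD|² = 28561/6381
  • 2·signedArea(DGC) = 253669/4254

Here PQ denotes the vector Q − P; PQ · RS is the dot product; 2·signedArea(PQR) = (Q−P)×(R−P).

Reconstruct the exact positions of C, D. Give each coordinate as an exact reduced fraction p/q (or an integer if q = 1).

1. C_x = -6177/709  [line -7·x + 1·y + -100831/1418 = 0 ∩ |CB|² = 2367245/2836]
2. C_y = 14353/1418  [line -7·x + 1·y + -100831/1418 = 0 ∩ |CB|² = 2367245/2836]
   → C = (-6177/709, 14353/1418)
3. D_x = -7022/709  [2·signedArea(DGC) = 253669/4254 ∩ DF · CA = -124583/2836]
4. D_y = 35623/4254  [2·signedArea(DGC) = 253669/4254 ∩ DF · CA = -124583/2836]
   → D = (-7022/709, 35623/4254)

C = (-6177/709, 14353/1418)
D = (-7022/709, 35623/4254)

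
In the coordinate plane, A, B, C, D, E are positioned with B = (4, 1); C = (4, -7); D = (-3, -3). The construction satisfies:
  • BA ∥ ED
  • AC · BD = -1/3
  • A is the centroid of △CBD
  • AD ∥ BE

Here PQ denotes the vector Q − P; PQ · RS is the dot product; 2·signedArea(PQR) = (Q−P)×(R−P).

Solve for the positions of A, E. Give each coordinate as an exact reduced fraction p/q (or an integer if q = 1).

1. A_x = 5/3  [A is the centroid of △CBD]
2. A_y = -3  [A is the centroid of △CBD]
   → A = (5/3, -3)
3. E_x = -2/3  [BA ∥ ED ∩ AD ∥ BE]
4. E_y = 1  [BA ∥ ED ∩ AD ∥ BE]
   → E = (-2/3, 1)

A = (5/3, -3)
E = (-2/3, 1)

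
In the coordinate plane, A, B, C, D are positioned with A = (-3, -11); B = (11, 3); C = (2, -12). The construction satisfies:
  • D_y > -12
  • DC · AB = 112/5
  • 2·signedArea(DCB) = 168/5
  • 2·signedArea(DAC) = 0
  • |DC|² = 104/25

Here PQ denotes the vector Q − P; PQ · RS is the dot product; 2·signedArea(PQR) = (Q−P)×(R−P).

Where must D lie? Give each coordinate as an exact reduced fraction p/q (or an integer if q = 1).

D = (0, -58/5)

1. D_x = 0  [2·signedArea(DAC) = 0 ∩ 2·signedArea(DCB) = 168/5]
2. D_y = -58/5  [2·signedArea(DAC) = 0 ∩ 2·signedArea(DCB) = 168/5]
   → D = (0, -58/5)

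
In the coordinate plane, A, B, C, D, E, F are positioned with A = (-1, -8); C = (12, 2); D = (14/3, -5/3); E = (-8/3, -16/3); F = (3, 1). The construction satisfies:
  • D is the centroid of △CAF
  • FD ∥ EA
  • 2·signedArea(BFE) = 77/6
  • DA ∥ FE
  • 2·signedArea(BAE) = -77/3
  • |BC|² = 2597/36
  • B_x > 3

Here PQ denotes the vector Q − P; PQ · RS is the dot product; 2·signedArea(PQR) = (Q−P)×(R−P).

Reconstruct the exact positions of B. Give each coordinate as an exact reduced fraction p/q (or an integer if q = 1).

B = (23/6, -1/3)

1. B_x = 23/6  [2·signedArea(BAE) = -77/3 ∩ 2·signedArea(BFE) = 77/6]
2. B_y = -1/3  [2·signedArea(BAE) = -77/3 ∩ 2·signedArea(BFE) = 77/6]
   → B = (23/6, -1/3)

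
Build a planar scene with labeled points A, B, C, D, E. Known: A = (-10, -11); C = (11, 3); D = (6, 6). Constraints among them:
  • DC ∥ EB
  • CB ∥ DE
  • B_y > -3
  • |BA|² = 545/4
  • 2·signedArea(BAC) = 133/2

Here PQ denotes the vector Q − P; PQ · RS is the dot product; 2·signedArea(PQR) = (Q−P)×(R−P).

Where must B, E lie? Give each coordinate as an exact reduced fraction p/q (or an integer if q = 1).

B = (-2, -5/2)
E = (-7, 1/2)

1. B_x = -2  [line -14·x + 21·y + 49/2 = 0 ∩ |BA|² = 545/4]
2. B_y = -5/2  [line -14·x + 21·y + 49/2 = 0 ∩ |BA|² = 545/4]
   → B = (-2, -5/2)
3. E_x = -7  [DC ∥ EB ∩ CB ∥ DE]
4. E_y = 1/2  [DC ∥ EB ∩ CB ∥ DE]
   → E = (-7, 1/2)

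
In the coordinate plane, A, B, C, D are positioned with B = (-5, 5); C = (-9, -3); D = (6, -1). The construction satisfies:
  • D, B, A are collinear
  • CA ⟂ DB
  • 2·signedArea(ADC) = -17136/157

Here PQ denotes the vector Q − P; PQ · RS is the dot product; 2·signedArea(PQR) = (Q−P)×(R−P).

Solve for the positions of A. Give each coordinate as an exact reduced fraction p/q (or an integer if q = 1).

A = (-741/157, 761/157)

1. A_x = -741/157  [D, B, A are collinear ∩ CA ⟂ DB]
2. A_y = 761/157  [D, B, A are collinear ∩ CA ⟂ DB]
   → A = (-741/157, 761/157)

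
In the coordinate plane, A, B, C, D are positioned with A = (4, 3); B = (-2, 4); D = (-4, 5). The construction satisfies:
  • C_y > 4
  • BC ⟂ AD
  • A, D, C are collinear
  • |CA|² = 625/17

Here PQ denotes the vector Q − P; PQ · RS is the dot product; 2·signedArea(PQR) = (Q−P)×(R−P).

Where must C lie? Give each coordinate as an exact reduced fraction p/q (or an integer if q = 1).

1. C_x = -32/17  [A, D, C are collinear ∩ BC ⟂ AD]
2. C_y = 76/17  [A, D, C are collinear ∩ BC ⟂ AD]
   → C = (-32/17, 76/17)

C = (-32/17, 76/17)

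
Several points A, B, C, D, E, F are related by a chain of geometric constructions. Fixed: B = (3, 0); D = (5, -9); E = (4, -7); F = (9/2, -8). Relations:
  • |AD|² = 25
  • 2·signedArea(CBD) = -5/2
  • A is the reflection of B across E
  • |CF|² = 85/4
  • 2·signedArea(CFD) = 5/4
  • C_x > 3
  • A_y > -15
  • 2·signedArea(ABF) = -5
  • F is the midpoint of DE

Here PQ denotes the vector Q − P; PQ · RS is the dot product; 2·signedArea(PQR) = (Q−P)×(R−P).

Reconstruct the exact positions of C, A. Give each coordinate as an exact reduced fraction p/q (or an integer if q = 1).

A = (5, -14)
C = (7/2, -7/2)

1. C_x = 7/2  [2·signedArea(CFD) = 5/4 ∩ 2·signedArea(CBD) = -5/2]
2. C_y = -7/2  [2·signedArea(CFD) = 5/4 ∩ 2·signedArea(CBD) = -5/2]
   → C = (7/2, -7/2)
3. A_x = 5  [A is the reflection of B across E]
4. A_y = -14  [A is the reflection of B across E]
   → A = (5, -14)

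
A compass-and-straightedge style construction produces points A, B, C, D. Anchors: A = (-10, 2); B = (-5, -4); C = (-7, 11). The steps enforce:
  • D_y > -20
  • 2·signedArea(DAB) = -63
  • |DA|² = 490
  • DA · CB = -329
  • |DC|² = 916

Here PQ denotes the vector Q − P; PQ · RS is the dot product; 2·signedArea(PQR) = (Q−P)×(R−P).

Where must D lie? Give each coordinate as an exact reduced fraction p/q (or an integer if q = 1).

1. D_x = -3  [2·signedArea(DAB) = -63 ∩ DA · CB = -329]
2. D_y = -19  [2·signedArea(DAB) = -63 ∩ DA · CB = -329]
   → D = (-3, -19)

D = (-3, -19)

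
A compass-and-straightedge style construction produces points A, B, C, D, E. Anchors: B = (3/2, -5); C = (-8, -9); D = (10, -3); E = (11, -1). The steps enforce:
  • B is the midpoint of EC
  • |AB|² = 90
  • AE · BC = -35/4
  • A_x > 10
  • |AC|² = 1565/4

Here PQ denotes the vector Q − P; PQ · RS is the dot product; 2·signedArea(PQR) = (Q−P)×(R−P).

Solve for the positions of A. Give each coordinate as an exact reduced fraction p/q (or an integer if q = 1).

A = (21/2, -2)

1. A_x = 21/2  [line 19/2·x + 4·y + -367/4 = 0 ∩ |AC|² = 1565/4]
2. A_y = -2  [line 19/2·x + 4·y + -367/4 = 0 ∩ |AC|² = 1565/4]
   → A = (21/2, -2)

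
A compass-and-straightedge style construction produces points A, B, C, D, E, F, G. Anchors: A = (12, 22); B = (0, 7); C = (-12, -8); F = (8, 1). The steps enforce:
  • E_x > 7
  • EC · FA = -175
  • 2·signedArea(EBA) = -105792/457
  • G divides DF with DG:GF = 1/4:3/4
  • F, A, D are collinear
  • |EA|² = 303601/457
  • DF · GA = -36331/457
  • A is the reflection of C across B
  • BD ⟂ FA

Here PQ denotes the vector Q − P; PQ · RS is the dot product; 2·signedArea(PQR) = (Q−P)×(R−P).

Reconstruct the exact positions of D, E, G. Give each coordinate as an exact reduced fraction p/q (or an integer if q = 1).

1. D_x = 4032/457  [F, A, D are collinear ∩ BD ⟂ FA]
2. D_y = 2431/457  [F, A, D are collinear ∩ BD ⟂ FA]
   → D = (4032/457, 2431/457)
3. E_x = 3280/457  [2·signedArea(EBA) = -105792/457 ∩ EC · FA = -175]
4. E_y = -1517/457  [2·signedArea(EBA) = -105792/457 ∩ EC · FA = -175]
   → E = (3280/457, -1517/457)
5. G_x = 3938/457  [G divides DF with DG:GF = 1/4:3/4]
6. G_y = 3875/914  [G divides DF with DG:GF = 1/4:3/4]
   → G = (3938/457, 3875/914)

D = (4032/457, 2431/457)
E = (3280/457, -1517/457)
G = (3938/457, 3875/914)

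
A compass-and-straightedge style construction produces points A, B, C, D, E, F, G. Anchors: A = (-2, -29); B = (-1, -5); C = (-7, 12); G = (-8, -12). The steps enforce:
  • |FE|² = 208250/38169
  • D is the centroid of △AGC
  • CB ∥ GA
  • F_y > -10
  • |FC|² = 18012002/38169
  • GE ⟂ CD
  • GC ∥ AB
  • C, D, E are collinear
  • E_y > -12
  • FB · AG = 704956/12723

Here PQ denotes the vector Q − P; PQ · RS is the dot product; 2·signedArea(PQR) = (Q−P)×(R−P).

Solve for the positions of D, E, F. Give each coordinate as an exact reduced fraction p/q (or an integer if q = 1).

1. D_x = -17/3  [D is the centroid of △AGC]
2. D_y = -29/3  [D is the centroid of △AGC]
   → D = (-17/3, -29/3)
3. E_x = -23463/4241  [C, D, E are collinear ∩ GE ⟂ CD]
4. E_y = -50248/4241  [C, D, E are collinear ∩ GE ⟂ CD]
   → E = (-23463/4241, -50248/4241)
5. F_x = -20544/4241  [line 6·x + -17·y + -1710073/12723 = 0 ∩ |FE|² = 208250/38169]
6. F_y = -122345/12723  [line 6·x + -17·y + -1710073/12723 = 0 ∩ |FE|² = 208250/38169]
   → F = (-20544/4241, -122345/12723)

D = (-17/3, -29/3)
E = (-23463/4241, -50248/4241)
F = (-20544/4241, -122345/12723)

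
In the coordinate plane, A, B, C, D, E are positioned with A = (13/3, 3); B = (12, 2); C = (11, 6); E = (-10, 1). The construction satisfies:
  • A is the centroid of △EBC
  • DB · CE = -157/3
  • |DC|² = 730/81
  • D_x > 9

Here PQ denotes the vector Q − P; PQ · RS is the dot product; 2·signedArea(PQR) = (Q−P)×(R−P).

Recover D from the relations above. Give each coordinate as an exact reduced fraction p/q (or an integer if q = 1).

D = (82/9, 11/3)

1. D_x = 82/9  [line 21·x + 5·y + -629/3 = 0 ∩ |DC|² = 730/81]
2. D_y = 11/3  [line 21·x + 5·y + -629/3 = 0 ∩ |DC|² = 730/81]
   → D = (82/9, 11/3)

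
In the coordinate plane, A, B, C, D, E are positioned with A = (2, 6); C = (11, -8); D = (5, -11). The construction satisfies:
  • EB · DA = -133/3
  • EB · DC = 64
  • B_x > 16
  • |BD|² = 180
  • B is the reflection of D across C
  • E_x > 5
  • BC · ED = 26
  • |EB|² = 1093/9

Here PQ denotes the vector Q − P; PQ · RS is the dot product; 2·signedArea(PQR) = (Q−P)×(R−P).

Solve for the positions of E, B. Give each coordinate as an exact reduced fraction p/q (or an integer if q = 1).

1. B_x = 17  [B is the reflection of D across C]
2. B_y = -5  [B is the reflection of D across C]
   → B = (17, -5)
3. E_x = 6  [EB · DC = 64 ∩ EB · DA = -133/3]
4. E_y = -13/3  [EB · DC = 64 ∩ EB · DA = -133/3]
   → E = (6, -13/3)

B = (17, -5)
E = (6, -13/3)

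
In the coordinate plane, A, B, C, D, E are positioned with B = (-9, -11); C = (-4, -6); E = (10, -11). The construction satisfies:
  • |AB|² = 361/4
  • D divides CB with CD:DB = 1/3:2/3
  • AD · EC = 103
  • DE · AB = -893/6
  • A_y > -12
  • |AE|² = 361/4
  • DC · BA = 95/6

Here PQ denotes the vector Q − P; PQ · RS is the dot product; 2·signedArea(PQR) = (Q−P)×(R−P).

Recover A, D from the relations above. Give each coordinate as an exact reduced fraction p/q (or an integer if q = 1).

A = (1/2, -11)
D = (-17/3, -23/3)

1. D_x = -17/3  [D divides CB with CD:DB = 1/3:2/3]
2. D_y = -23/3  [D divides CB with CD:DB = 1/3:2/3]
   → D = (-17/3, -23/3)
3. A_x = 1/2  [AD · EC = 103 ∩ DE · AB = -893/6]
4. A_y = -11  [AD · EC = 103 ∩ DE · AB = -893/6]
   → A = (1/2, -11)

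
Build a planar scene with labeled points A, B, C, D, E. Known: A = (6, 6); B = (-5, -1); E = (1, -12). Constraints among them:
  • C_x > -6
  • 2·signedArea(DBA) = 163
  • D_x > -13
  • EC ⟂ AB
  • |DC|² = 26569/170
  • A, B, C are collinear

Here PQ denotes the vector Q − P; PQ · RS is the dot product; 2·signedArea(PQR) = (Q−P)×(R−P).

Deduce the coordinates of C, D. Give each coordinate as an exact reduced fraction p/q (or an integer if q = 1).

C = (-971/170, -247/170)
D = (-1056/85, 773/85)

1. C_x = -971/170  [A, B, C are collinear ∩ EC ⟂ AB]
2. C_y = -247/170  [A, B, C are collinear ∩ EC ⟂ AB]
   → C = (-971/170, -247/170)
3. D_x = -1056/85  [line -7·x + 11·y + -187 = 0 ∩ |DC|² = 26569/170]
4. D_y = 773/85  [line -7·x + 11·y + -187 = 0 ∩ |DC|² = 26569/170]
   → D = (-1056/85, 773/85)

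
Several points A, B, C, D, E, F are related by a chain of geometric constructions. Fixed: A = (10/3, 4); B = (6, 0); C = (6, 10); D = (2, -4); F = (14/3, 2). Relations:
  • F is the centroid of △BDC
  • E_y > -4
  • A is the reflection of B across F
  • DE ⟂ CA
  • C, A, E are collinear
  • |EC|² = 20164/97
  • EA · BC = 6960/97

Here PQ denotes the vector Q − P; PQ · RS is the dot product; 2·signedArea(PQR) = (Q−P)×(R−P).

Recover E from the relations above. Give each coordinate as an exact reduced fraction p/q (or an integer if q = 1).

E = (14/97, -308/97)

1. E_x = 14/97  [C, A, E are collinear ∩ DE ⟂ CA]
2. E_y = -308/97  [C, A, E are collinear ∩ DE ⟂ CA]
   → E = (14/97, -308/97)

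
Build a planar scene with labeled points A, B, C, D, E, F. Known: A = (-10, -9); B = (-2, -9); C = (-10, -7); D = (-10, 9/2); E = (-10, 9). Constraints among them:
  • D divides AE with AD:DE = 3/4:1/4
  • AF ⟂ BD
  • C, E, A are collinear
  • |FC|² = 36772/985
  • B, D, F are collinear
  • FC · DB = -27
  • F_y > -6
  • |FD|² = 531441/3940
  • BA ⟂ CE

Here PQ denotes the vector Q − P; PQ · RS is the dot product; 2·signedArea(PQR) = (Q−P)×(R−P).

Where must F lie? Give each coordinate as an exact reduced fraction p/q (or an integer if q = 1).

F = (-4018/985, -5409/985)

1. F_x = -4018/985  [B, D, F are collinear ∩ AF ⟂ BD]
2. F_y = -5409/985  [B, D, F are collinear ∩ AF ⟂ BD]
   → F = (-4018/985, -5409/985)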